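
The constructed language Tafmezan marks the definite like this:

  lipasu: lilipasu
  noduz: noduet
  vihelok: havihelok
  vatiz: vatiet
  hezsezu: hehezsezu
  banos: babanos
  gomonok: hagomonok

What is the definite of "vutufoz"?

vutufoet

vihelok and banos both have last vowel 'o' yet inflect differently (havihelok, babanos), so the last vowel is not what conditions the rule; the final letter is.
"vutufoz" ends in -z. The stems ending in -z (vatiz → vatiet, noduz → noduet) drop the final letter and add -et.
The other patterns: stems ending in -k add the prefix ha-; stems ending in -s or -u repeat the first consonant+vowel as a prefix.
So vutufoz → vutufoet.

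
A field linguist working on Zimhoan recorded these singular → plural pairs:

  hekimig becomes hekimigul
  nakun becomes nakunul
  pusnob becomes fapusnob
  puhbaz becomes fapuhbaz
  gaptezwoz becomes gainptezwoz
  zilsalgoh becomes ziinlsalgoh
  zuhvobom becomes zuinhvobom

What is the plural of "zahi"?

puhbaz and gaptezwoz both end in -z yet inflect differently (fapuhbaz, gainptezwoz), so the final letter is not what conditions the rule; the first letter is.
"zahi" begins with z-. The stems beginning with z- (zilsalgoh → ziinlsalgoh, zuhvobom → zuinhvobom) insert -in- after the first vowel.
So zahi → zainhi.

zainhi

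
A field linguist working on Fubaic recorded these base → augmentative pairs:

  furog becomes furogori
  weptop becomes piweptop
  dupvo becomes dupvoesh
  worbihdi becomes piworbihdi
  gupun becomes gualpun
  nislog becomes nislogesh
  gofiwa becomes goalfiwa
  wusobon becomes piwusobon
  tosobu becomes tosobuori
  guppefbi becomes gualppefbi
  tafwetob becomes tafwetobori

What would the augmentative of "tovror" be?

"tovror" begins with t-. The stems beginning with t- (tosobu → tosobuori, tafwetob → tafwetobori) add -ori.
So tovror → tovrorori.

tovrorori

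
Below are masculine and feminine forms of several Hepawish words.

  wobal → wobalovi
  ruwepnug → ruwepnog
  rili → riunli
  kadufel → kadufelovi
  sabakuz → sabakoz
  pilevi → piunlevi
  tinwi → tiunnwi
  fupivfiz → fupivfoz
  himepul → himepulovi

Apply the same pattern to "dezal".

dezalovi

himepul and ruwepnug both have last vowel 'u' yet inflect differently (himepulovi, ruwepnog), so the last vowel is not what conditions the rule; the final letter is.
"dezal" ends in -l. The stems ending in -l (wobal → wobalovi, kadufel → kadufelovi, himepul → himepulovi) add -ovi.
The other patterns: stems ending in -i insert -un- after the first vowel; stems ending in -g or -z change the last vowel to 'o'.
So dezal → dezalovi.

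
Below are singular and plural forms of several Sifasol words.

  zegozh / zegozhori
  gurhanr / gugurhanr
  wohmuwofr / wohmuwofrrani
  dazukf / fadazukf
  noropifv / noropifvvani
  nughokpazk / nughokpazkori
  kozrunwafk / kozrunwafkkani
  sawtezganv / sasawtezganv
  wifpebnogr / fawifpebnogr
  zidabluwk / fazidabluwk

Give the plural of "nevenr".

nenevenr

noropifv and sawtezganv both end in -v yet inflect differently (noropifvvani, sasawtezganv), so the final letter is not what conditions the rule; the second-to-last letter is.
"nevenr" has second-to-last letter 'n'. The stems whose second-to-last letter is 'n' (sawtezganv → sasawtezganv, gurhanr → gugurhanr) repeat the first consonant+vowel as a prefix.
So nevenr → nenevenr.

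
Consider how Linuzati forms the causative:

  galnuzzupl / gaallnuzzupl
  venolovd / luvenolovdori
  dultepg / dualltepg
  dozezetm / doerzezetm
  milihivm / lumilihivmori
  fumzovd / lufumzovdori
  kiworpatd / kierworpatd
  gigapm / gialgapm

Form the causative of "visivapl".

vialsivapl

dozezetm and milihivm both end in -m yet inflect differently (doerzezetm, lumilihivmori), so the final letter is not what conditions the rule; the second-to-last letter is.
"visivapl" has second-to-last letter 'p'. The stems whose second-to-last letter is 'p' (gigapm → gialgapm, dultepg → dualltepg, galnuzzupl → gaallnuzzupl) insert -al- after the first vowel.
The other patterns: stems whose second-to-last letter is 't' insert -er- after the first vowel; stems whose second-to-last letter is 'v' add lu- … -ori around the stem.
So visivapl → vialsivapl.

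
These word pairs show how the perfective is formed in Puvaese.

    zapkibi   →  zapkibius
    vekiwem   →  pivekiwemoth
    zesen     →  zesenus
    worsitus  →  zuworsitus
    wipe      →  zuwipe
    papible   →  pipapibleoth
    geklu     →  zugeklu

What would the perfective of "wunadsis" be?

wipe and papible both end in -e yet inflect differently (zuwipe, pipapibleoth), so the final letter is not what conditions the rule; the first letter is.
"wunadsis" begins with w-. The stems beginning with w- (wipe → zuwipe, worsitus → zuworsitus) add the prefix zu-.
The other patterns: stems beginning with z- add -us; stems beginning with p- or v- add pi- … -oth around the stem.
So wunadsis → zuwunadsis.

zuwunadsis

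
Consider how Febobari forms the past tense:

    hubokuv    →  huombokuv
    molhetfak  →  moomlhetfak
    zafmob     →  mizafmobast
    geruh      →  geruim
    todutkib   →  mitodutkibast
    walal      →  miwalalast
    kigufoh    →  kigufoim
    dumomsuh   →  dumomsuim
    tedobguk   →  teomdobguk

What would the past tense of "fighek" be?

fiomghek

geruh and hubokuv both have last vowel 'u' yet inflect differently (geruim, huombokuv), so the last vowel is not what conditions the rule; the final letter is.
"fighek" ends in -k. The stems ending in -k (tedobguk → teomdobguk, molhetfak → moomlhetfak) insert -om- after the first vowel.
The other patterns: stems ending in -h drop the final letter and add -im; stems ending in -b or -l add mi- … -ast around the stem.
So fighek → fiomghek.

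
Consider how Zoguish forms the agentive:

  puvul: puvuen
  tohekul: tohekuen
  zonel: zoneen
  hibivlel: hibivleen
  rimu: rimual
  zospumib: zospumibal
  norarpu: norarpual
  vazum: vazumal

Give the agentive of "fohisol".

puvul and norarpu both have last vowel 'u' yet inflect differently (puvuen, norarpual), so the last vowel is not what conditions the rule; the final letter is.
"fohisol" ends in -l. The stems ending in -l (puvul → puvuen, zonel → zoneen, tohekul → tohekuen) drop the final letter and add -en.
So fohisol → fohisoen.

fohisoen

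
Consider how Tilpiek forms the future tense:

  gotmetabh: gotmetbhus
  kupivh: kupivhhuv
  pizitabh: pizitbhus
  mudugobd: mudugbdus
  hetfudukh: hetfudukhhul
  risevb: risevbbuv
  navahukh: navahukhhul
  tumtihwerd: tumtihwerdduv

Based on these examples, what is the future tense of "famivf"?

famivffuv

navahukh and pizitabh both end in -h yet inflect differently (navahukhhul, pizitbhus), so the final letter is not what conditions the rule; the second-to-last letter is.
"famivf" has second-to-last letter 'v'. The stems whose second-to-last letter is 'v' (risevb → risevbbuv, kupivh → kupivhhuv) double the final consonant and add -uv.
The other patterns: stems whose second-to-last letter is 'k' double the final consonant and add -ul; stems whose second-to-last letter is 'b' delete the last vowel and add -us.
So famivf → famivffuv.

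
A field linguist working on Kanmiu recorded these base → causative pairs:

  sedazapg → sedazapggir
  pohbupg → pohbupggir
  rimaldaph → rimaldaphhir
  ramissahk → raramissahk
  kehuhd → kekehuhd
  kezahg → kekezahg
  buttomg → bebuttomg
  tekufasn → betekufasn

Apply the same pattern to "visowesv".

sedazapg and kezahg both end in -g yet inflect differently (sedazapggir, kekezahg), so the final letter is not what conditions the rule; the second-to-last letter is.
"visowesv" has second-to-last letter 's'. The one such stem in the data (tekufasn → betekufasn) adds the prefix be-, so the same rule applies.
So visowesv → bevisowesv.

bevisowesv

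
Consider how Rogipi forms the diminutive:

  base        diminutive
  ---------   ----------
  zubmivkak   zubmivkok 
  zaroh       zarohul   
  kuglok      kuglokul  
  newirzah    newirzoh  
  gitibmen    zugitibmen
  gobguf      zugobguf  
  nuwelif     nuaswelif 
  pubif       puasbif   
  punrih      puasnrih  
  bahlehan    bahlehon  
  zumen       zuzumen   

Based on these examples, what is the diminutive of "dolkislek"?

zudolkislek

newirzah and punrih both end in -h yet inflect differently (newirzoh, puasnrih), so the final letter is not what conditions the rule; the last vowel is.
"dolkislek" has last vowel 'e'. The stems whose last vowel is 'e' (gitibmen → zugitibmen, zumen → zuzumen) add the prefix zu-.
So dolkislek → zudolkislek.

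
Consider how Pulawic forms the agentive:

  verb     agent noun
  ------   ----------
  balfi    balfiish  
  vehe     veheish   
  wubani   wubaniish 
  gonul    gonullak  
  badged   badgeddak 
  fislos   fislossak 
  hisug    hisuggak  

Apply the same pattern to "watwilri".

watwilriish

vehe and badged both have last vowel 'e' yet inflect differently (veheish, badgeddak), so the last vowel is not what conditions the rule; whether the stem ends in a vowel or a consonant is.
"watwilri" ends in a vowel. The stems ending in a vowel (balfi → balfiish, vehe → veheish, wubani → wubaniish) add -ish.
The other pattern: stems ending in a consonant double the final consonant and add -ak.
So watwilri → watwilriish.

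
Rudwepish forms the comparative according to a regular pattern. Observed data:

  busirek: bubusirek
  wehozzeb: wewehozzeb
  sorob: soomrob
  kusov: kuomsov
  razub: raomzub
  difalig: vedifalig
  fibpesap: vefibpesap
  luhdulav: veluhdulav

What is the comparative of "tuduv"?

"tuduv" has last vowel 'u'. The one such stem in the data (razub → raomzub) inserts -om- after the first vowel (as do sorob, kusov), so the same rule applies.
So tuduv → tuomduv.

tuomduv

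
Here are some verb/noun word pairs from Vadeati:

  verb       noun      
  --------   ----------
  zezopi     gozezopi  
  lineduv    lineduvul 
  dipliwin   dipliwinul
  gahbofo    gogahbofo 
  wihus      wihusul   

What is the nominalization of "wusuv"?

wusuvul

dipliwin and zezopi both have last vowel 'i' yet inflect differently (dipliwinul, gozezopi), so the last vowel is not what conditions the rule; whether the stem ends in a vowel or a consonant is.
"wusuv" ends in a consonant. The stems ending in a consonant (wihus → wihusul, dipliwin → dipliwinul, lineduv → lineduvul) add -ul.
So wusuv → wusuvul.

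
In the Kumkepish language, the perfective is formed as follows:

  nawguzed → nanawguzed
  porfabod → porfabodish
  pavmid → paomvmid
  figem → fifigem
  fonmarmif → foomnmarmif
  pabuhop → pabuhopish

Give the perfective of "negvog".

nawguzed and pavmid both end in -d yet inflect differently (nanawguzed, paomvmid), so the final letter is not what conditions the rule; the last vowel is.
"negvog" has last vowel 'o'. The stems whose last vowel is 'o' (porfabod → porfabodish, pabuhop → pabuhopish) add -ish.
The other patterns: stems whose last vowel is 'e' repeat the first consonant+vowel as a prefix; stems whose last vowel is 'i' insert -om- after the first vowel.
So negvog → negvogish.

negvogish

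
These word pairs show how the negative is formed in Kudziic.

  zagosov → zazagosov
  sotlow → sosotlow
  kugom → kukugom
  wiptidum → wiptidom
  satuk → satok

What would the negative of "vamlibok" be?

kugom and wiptidum both end in -m yet inflect differently (kukugom, wiptidom), so the final letter is not what conditions the rule; the last vowel is.
"vamlibok" has last vowel 'o'. The stems whose last vowel is 'o' (zagosov → zazagosov, sotlow → sosotlow, kugom → kukugom) repeat the first consonant+vowel as a prefix.
The other pattern: stems whose last vowel is 'u' change the last vowel to 'o'.
So vamlibok → vavamlibok.

vavamlibok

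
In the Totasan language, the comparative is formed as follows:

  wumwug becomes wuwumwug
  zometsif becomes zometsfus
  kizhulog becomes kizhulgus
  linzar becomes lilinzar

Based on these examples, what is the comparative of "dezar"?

dedezar

wumwug and kizhulog both end in -g yet inflect differently (wuwumwug, kizhulgus), so the final letter is not what conditions the rule; the last vowel is.
"dezar" has last vowel 'a'. The one such stem in the data (linzar → lilinzar) repeats the first consonant+vowel as a prefix (as does wumwug), so the same rule applies.
The other pattern: stems whose last vowel is 'i' or 'o' delete the last vowel and add -us.
So dezar → dedezar.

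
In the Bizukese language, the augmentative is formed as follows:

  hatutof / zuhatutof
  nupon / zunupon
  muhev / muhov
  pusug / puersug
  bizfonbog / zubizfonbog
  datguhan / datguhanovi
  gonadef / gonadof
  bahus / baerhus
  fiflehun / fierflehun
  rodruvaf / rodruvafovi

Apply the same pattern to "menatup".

nupon and datguhan both end in -n yet inflect differently (zunupon, datguhanovi), so the final letter is not what conditions the rule; the last vowel is.
"menatup" has last vowel 'u'. The stems whose last vowel is 'u' (pusug → puersug, fiflehun → fierflehun, bahus → baerhus) insert -er- after the first vowel.
The other patterns: stems whose last vowel is 'o' add the prefix zu-; stems whose last vowel is 'a' add -ovi; stems whose last vowel is 'e' change the last vowel to 'o'.
So menatup → meernatup.

meernatup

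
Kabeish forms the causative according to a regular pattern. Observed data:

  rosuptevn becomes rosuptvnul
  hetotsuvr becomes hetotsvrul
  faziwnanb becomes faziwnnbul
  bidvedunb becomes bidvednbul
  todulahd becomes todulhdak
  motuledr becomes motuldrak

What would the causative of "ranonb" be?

rannbul

hetotsuvr and motuledr both end in -r yet inflect differently (hetotsvrul, motuldrak), so the final letter is not what conditions the rule; the second-to-last letter is.
"ranonb" has second-to-last letter 'n'. The stems whose second-to-last letter is 'n' (faziwnanb → faziwnnbul, bidvedunb → bidvednbul) delete the last vowel and add -ul.
The other pattern: stems whose second-to-last letter is 'd' or 'h' delete the last vowel and add -ak.
So ranonb → rannbul.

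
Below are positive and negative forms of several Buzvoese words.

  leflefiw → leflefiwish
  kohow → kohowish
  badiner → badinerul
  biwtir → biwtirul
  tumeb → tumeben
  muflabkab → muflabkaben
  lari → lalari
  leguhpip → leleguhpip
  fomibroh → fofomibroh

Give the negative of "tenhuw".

leflefiw and biwtir both have last vowel 'i' yet inflect differently (leflefiwish, biwtirul), so the last vowel is not what conditions the rule; the final letter is.
"tenhuw" ends in -w. The stems ending in -w (leflefiw → leflefiwish, kohow → kohowish) add -ish.
The other patterns: stems ending in -r add -ul; stems ending in -b add -en; stems ending in -h, -i or -p repeat the first consonant+vowel as a prefix.
So tenhuw → tenhuwish.

tenhuwish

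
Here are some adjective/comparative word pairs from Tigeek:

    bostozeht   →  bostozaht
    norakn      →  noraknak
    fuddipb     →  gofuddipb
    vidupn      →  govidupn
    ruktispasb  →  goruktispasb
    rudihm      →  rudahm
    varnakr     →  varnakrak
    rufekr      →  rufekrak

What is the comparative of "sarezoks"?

norakn and vidupn both end in -n yet inflect differently (noraknak, govidupn), so the final letter is not what conditions the rule; the second-to-last letter is.
"sarezoks" has second-to-last letter 'k'. The stems whose second-to-last letter is 'k' (norakn → noraknak, varnakr → varnakrak, rufekr → rufekrak) add -ak.
The other patterns: stems whose second-to-last letter is 'h' change the last vowel to 'a'; stems whose second-to-last letter is 'p' or 's' add the prefix go-.
So sarezoks → sarezoksak.

sarezoksak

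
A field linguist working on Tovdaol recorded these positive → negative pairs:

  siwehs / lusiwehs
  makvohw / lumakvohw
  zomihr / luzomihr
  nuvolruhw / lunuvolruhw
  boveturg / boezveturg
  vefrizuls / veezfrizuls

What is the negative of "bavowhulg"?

siwehs and vefrizuls both end in -s yet inflect differently (lusiwehs, veezfrizuls), so the final letter is not what conditions the rule; the second-to-last letter is.
"bavowhulg" has second-to-last letter 'l'. The one such stem in the data (vefrizuls → veezfrizuls) inserts -ez- after the first vowel (as does boveturg), so the same rule applies.
The other pattern: stems whose second-to-last letter is 'h' add the prefix lu-.
So bavowhulg → baezvowhulg.

baezvowhulg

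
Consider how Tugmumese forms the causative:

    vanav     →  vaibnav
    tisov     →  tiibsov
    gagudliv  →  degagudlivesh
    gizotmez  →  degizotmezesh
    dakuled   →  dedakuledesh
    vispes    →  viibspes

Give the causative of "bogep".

"bogep" has 2 vowels. The stems with 2 vowels (vanav → vaibnav, vispes → viibspes, tisov → tiibsov) insert -ib- after the first vowel.
So bogep → boibgep.

boibgep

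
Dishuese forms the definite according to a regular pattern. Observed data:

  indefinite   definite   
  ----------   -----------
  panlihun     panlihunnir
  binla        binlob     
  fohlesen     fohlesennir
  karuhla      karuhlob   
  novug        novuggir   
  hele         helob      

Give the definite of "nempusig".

nempusiggir

"nempusig" ends in a consonant. The stems ending in a consonant (fohlesen → fohlesennir, novug → novuggir, panlihun → panlihunnir) double the final consonant and add -ir.
So nempusig → nempusiggir.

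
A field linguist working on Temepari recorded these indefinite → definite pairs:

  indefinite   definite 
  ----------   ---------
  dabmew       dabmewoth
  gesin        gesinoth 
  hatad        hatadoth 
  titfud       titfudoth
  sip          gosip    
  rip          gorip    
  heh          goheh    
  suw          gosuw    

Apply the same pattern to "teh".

"teh" has 1 vowel. The stems with 1 vowel (sip → gosip, rip → gorip, heh → goheh) add the prefix go-.
So teh → goteh.

goteh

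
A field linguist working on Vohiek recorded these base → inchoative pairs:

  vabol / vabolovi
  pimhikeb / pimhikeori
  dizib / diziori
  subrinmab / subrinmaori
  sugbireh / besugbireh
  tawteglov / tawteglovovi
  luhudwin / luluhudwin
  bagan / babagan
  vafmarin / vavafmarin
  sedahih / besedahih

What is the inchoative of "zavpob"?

zavpoori

"zavpob" ends in -b. The stems ending in -b (pimhikeb → pimhikeori, subrinmab → subrinmaori, dizib → diziori) drop the final letter and add -ori.
So zavpob → zavpoori.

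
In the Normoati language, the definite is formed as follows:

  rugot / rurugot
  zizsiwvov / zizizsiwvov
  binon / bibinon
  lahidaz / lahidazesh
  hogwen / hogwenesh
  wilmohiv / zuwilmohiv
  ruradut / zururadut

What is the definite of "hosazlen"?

binon and hogwen both end in -n yet inflect differently (bibinon, hogwenesh), so the final letter is not what conditions the rule; the last vowel is.
"hosazlen" has last vowel 'e'. The one such stem in the data (hogwen → hogwenesh) adds -esh, so the same rule applies.
The other patterns: stems whose last vowel is 'o' repeat the first consonant+vowel as a prefix; stems whose last vowel is 'i' or 'u' add the prefix zu-.
So hosazlen → hosazlenesh.

hosazlenesh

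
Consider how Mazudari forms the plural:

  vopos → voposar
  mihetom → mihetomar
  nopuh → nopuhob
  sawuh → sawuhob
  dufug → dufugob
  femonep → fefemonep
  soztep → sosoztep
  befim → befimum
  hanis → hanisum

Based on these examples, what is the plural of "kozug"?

"kozug" has last vowel 'u'. The stems whose last vowel is 'u' (nopuh → nopuhob, sawuh → sawuhob, dufug → dufugob) add -ob.
The other patterns: stems whose last vowel is 'o' add -ar; stems whose last vowel is 'e' repeat the first consonant+vowel as a prefix; stems whose last vowel is 'i' add -um.
So kozug → kozugob.

kozugob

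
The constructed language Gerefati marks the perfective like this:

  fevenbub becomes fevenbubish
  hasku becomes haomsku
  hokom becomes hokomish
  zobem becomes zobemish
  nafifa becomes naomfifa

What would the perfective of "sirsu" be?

hasku and fevenbub both have last vowel 'u' yet inflect differently (haomsku, fevenbubish), so the last vowel is not what conditions the rule; whether the stem ends in a vowel or a consonant is.
"sirsu" ends in a vowel. The stems ending in a vowel (nafifa → naomfifa, hasku → haomsku) insert -om- after the first vowel.
The other pattern: stems ending in a consonant add -ish.
So sirsu → siomrsu.

siomrsu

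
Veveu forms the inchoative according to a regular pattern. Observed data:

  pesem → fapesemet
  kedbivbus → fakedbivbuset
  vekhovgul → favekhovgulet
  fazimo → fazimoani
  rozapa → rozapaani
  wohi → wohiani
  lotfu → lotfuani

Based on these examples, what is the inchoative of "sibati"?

sibatiani

"sibati" ends in a vowel. The stems ending in a vowel (fazimo → fazimoani, rozapa → rozapaani, wohi → wohiani) add -ani.
So sibati → sibatiani.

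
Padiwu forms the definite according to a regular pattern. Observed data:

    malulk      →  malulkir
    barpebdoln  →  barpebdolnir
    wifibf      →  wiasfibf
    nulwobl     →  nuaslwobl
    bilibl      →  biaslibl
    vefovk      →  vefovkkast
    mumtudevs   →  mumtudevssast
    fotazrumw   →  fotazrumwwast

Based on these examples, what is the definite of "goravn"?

"goravn" has second-to-last letter 'v'. The stems whose second-to-last letter is 'v' (vefovk → vefovkkast, mumtudevs → mumtudevssast) double the final consonant and add -ast.
The other patterns: stems whose second-to-last letter is 'l' add -ir; stems whose second-to-last letter is 'b' insert -as- after the first vowel.
So goravn → goravnnast.

goravnnast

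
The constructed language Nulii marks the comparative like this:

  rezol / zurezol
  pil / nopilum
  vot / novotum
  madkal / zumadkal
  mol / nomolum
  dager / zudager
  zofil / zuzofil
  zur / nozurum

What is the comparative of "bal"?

nobalum

madkal and pil both end in -l yet inflect differently (zumadkal, nopilum), so the final letter is not what conditions the rule; the number of vowels is.
"bal" has 1 vowel. The stems with 1 vowel (pil → nopilum, vot → novotum, mol → nomolum) add no- … -um around the stem.
So bal → nobalum.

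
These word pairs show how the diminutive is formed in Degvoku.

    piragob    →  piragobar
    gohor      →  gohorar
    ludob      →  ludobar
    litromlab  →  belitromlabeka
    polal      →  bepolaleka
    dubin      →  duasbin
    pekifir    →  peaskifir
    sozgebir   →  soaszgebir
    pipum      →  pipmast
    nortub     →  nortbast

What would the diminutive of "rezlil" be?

piragob and litromlab both end in -b yet inflect differently (piragobar, belitromlabeka), so the final letter is not what conditions the rule; the last vowel is.
"rezlil" has last vowel 'i'. The stems whose last vowel is 'i' (dubin → duasbin, pekifir → peaskifir, sozgebir → soaszgebir) insert -as- after the first vowel.
The other patterns: stems whose last vowel is 'o' add -ar; stems whose last vowel is 'a' add be- … -eka around the stem; stems whose last vowel is 'u' delete the last vowel and add -ast.
So rezlil → reaszlil.

reaszlil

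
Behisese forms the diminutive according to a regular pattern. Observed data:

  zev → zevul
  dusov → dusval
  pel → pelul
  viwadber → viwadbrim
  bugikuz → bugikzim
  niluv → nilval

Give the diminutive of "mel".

zev and niluv both end in -v yet inflect differently (zevul, nilval), so the final letter is not what conditions the rule; the number of vowels is.
"mel" has 1 vowel. The stems with 1 vowel (pel → pelul, zev → zevul) add -ul.
The other patterns: stems with 2 vowels delete the last vowel and add -al; stems with 3 vowels delete the last vowel and add -im.
So mel → melul.

melul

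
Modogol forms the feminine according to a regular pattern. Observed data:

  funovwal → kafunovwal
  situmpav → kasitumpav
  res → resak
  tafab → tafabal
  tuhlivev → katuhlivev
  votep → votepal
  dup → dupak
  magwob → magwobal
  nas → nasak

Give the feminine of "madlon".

dup and votep both end in -p yet inflect differently (dupak, votepal), so the final letter is not what conditions the rule; the number of vowels is.
"madlon" has 2 vowels. The stems with 2 vowels (magwob → magwobal, votep → votepal, tafab → tafabal) add -al.
The other patterns: stems with 1 vowel add -ak; stems with 3 vowels add the prefix ka-.
So madlon → madlonal.

madlonal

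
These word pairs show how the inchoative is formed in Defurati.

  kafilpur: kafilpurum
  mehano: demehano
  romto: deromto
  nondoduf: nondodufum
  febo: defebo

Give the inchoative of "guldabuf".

guldabufum

mehano and nondoduf both have 3 vowels yet inflect differently (demehano, nondodufum), so the number of vowels is not what conditions the rule; whether the stem ends in a vowel or a consonant is.
"guldabuf" ends in a consonant. The stems ending in a consonant (nondoduf → nondodufum, kafilpur → kafilpurum) add -um.
The other pattern: stems ending in a vowel add the prefix de-.
So guldabuf → guldabufum.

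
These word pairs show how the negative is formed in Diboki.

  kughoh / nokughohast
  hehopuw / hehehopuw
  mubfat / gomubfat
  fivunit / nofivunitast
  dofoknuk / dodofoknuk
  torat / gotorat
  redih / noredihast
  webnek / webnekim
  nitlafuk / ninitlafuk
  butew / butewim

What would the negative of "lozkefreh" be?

torat and fivunit both end in -t yet inflect differently (gotorat, nofivunitast), so the final letter is not what conditions the rule; the last vowel is.
"lozkefreh" has last vowel 'e'. The stems whose last vowel is 'e' (webnek → webnekim, butew → butewim) add -im.
So lozkefreh → lozkefrehim.

lozkefrehim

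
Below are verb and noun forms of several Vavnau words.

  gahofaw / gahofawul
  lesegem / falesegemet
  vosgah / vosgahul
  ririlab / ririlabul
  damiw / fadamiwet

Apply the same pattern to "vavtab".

vavtabul

"vavtab" has last vowel 'a'. The stems whose last vowel is 'a' (gahofaw → gahofawul, vosgah → vosgahul, ririlab → ririlabul) add -ul.
So vavtab → vavtabul.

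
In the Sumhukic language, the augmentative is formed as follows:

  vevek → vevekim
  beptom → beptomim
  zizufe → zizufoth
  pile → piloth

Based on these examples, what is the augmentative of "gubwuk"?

gubwukim

vevek and zizufe both have last vowel 'e' yet inflect differently (vevekim, zizufoth), so the last vowel is not what conditions the rule; whether the stem ends in a vowel or a consonant is.
"gubwuk" ends in a consonant. The stems ending in a consonant (vevek → vevekim, beptom → beptomim) add -im.
The other pattern: stems ending in a vowel drop the final letter and add -oth.
So gubwuk → gubwukim.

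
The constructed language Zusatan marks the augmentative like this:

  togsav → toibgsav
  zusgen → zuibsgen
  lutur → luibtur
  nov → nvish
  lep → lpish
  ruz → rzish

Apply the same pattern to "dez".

togsav and nov both end in -v yet inflect differently (toibgsav, nvish), so the final letter is not what conditions the rule; the number of vowels is.
"dez" has 1 vowel. The stems with 1 vowel (nov → nvish, lep → lpish, ruz → rzish) delete the last vowel and add -ish.
The other pattern: stems with 2 vowels insert -ib- after the first vowel.
So dez → dzish.

dzish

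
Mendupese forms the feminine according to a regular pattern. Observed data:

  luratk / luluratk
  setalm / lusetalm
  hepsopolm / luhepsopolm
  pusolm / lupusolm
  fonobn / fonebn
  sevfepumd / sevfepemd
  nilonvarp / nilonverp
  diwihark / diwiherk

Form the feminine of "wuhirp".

wuherp

luratk and diwihark both end in -k yet inflect differently (luluratk, diwiherk), so the final letter is not what conditions the rule; the second-to-last letter is.
"wuhirp" has second-to-last letter 'r'. The stems whose second-to-last letter is 'r' (nilonvarp → nilonverp, diwihark → diwiherk) change the last vowel to 'e'.
The other pattern: stems whose second-to-last letter is 'l' or 't' add the prefix lu-.
So wuhirp → wuherp.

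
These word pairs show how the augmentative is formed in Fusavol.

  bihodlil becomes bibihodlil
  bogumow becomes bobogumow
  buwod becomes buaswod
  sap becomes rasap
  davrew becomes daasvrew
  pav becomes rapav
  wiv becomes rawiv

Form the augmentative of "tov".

"tov" has 1 vowel. The stems with 1 vowel (pav → rapav, sap → rasap, wiv → rawiv) add the prefix ra-.
The other patterns: stems with 2 vowels insert -as- after the first vowel; stems with 3 vowels repeat the first consonant+vowel as a prefix.
So tov → ratov.

ratov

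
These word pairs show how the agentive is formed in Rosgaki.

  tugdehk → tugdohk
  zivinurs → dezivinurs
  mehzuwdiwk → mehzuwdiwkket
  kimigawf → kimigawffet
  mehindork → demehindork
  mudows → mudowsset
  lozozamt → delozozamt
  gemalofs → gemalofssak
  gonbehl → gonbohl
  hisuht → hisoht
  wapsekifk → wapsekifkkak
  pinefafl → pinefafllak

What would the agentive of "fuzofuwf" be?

mudows and gemalofs both end in -s yet inflect differently (mudowsset, gemalofssak), so the final letter is not what conditions the rule; the second-to-last letter is.
"fuzofuwf" has second-to-last letter 'w'. The stems whose second-to-last letter is 'w' (kimigawf → kimigawffet, mehzuwdiwk → mehzuwdiwkket, mudows → mudowsset) double the final consonant and add -et.
So fuzofuwf → fuzofuwffet.

fuzofuwffet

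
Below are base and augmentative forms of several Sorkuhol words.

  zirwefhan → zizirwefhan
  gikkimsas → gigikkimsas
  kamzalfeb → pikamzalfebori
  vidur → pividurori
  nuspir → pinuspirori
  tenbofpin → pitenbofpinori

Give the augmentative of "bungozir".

zirwefhan and tenbofpin both end in -n yet inflect differently (zizirwefhan, pitenbofpinori), so the final letter is not what conditions the rule; the last vowel is.
"bungozir" has last vowel 'i'. The stems whose last vowel is 'i' (nuspir → pinuspirori, tenbofpin → pitenbofpinori) add pi- … -ori around the stem.
So bungozir → pibungozirori.

pibungozirori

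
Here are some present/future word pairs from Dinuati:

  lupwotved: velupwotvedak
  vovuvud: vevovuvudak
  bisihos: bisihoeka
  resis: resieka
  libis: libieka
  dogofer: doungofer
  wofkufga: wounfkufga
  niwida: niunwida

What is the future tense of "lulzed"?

velulzedak

lupwotved and dogofer both have last vowel 'e' yet inflect differently (velupwotvedak, doungofer), so the last vowel is not what conditions the rule; the final letter is.
"lulzed" ends in -d. The stems ending in -d (lupwotved → velupwotvedak, vovuvud → vevovuvudak) add ve- … -ak around the stem.
The other patterns: stems ending in -s drop the final letter and add -eka; stems ending in -a or -r insert -un- after the first vowel.
So lulzed → velulzedak.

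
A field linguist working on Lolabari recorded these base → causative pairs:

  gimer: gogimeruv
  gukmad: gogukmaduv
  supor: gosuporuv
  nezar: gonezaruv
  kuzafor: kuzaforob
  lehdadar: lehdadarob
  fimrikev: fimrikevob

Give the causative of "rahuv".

gorahuvuv

"rahuv" has 2 vowels. The stems with 2 vowels (gimer → gogimeruv, gukmad → gogukmaduv, supor → gosuporuv) add go- … -uv around the stem.
So rahuv → gorahuvuv.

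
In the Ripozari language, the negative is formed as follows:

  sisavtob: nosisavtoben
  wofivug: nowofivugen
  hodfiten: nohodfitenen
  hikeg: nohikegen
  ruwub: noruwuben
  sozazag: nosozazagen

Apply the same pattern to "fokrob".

nofokroben

Every pair shown (sisavtob → nosisavtoben, wofivug → nowofivugen, hodfiten → nohodfitenen, …) follows the same rule: add no- … -en around the stem.
So fokrob → nofokroben.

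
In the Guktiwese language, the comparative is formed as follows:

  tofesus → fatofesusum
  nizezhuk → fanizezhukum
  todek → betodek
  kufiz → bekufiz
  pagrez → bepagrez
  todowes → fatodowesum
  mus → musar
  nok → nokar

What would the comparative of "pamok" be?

nok and todek both end in -k yet inflect differently (nokar, betodek), so the final letter is not what conditions the rule; the number of vowels is.
"pamok" has 2 vowels. The stems with 2 vowels (kufiz → bekufiz, todek → betodek, pagrez → bepagrez) add the prefix be-.
The other patterns: stems with 1 vowel add -ar; stems with 3 vowels add fa- … -um around the stem.
So pamok → bepamok.

bepamok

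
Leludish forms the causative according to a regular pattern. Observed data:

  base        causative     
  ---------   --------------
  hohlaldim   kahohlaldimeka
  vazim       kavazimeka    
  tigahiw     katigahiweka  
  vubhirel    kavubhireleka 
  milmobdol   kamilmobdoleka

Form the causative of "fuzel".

kafuzeleka

Every pair shown (hohlaldim → kahohlaldimeka, vazim → kavazimeka, tigahiw → katigahiweka, …) follows the same rule: add ka- … -eka around the stem.
So fuzel → kafuzeleka.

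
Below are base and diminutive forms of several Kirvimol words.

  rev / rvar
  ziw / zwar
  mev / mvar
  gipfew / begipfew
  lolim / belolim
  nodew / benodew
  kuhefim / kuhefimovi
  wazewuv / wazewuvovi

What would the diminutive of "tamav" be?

ziw and gipfew both end in -w yet inflect differently (zwar, begipfew), so the final letter is not what conditions the rule; the number of vowels is.
"tamav" has 2 vowels. The stems with 2 vowels (gipfew → begipfew, lolim → belolim, nodew → benodew) add the prefix be-.
The other patterns: stems with 1 vowel delete the last vowel and add -ar; stems with 3 vowels add -ovi.
So tamav → betamav.

betamav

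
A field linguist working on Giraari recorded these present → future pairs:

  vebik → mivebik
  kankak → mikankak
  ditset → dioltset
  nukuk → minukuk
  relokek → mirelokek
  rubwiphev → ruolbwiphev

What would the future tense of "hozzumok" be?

mihozzumok

relokek and rubwiphev both have last vowel 'e' yet inflect differently (mirelokek, ruolbwiphev), so the last vowel is not what conditions the rule; the final letter is.
"hozzumok" ends in -k. The stems ending in -k (nukuk → minukuk, kankak → mikankak, relokek → mirelokek) add the prefix mi-.
The other pattern: stems ending in -t or -v insert -ol- after the first vowel.
So hozzumok → mihozzumok.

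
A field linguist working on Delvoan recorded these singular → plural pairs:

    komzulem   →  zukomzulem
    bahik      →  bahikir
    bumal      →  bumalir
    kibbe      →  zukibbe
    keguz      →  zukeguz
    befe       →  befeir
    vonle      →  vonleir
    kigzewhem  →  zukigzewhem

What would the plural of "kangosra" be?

zukangosra

kibbe and befe both end in -e yet inflect differently (zukibbe, befeir), so the final letter is not what conditions the rule; the first letter is.
"kangosra" begins with k-. The stems beginning with k- (keguz → zukeguz, komzulem → zukomzulem, kigzewhem → zukigzewhem) add the prefix zu-.
So kangosra → zukangosra.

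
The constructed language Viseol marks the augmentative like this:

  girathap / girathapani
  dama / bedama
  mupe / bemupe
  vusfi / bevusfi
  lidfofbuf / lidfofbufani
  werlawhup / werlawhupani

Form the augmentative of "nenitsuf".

nenitsufani

dama and girathap both have last vowel 'a' yet inflect differently (bedama, girathapani), so the last vowel is not what conditions the rule; whether the stem ends in a vowel or a consonant is.
"nenitsuf" ends in a consonant. The stems ending in a consonant (girathap → girathapani, werlawhup → werlawhupani, lidfofbuf → lidfofbufani) add -ani.
The other pattern: stems ending in a vowel add the prefix be-.
So nenitsuf → nenitsufani.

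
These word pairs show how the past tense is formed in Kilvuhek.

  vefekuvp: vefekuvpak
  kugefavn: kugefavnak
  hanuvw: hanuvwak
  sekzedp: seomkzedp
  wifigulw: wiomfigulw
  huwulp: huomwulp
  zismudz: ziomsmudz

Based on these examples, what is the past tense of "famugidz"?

"famugidz" has second-to-last letter 'd'. The stems whose second-to-last letter is 'd' (sekzedp → seomkzedp, zismudz → ziomsmudz) insert -om- after the first vowel.
So famugidz → faommugidz.

faommugidz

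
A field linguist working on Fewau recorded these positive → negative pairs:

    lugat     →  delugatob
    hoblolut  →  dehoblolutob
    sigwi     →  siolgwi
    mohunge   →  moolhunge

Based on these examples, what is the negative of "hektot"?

dehektotob

hoblolut and mohunge both have 3 vowels yet inflect differently (dehoblolutob, moolhunge), so the number of vowels is not what conditions the rule; the final letter is.
"hektot" ends in -t. The stems ending in -t (lugat → delugatob, hoblolut → dehoblolutob) add de- … -ob around the stem.
So hektot → dehektotob.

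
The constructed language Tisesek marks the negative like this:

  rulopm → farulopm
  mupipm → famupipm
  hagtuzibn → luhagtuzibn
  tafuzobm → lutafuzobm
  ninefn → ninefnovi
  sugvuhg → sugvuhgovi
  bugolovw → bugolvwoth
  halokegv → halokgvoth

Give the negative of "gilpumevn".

rulopm and tafuzobm both end in -m yet inflect differently (farulopm, lutafuzobm), so the final letter is not what conditions the rule; the second-to-last letter is.
"gilpumevn" has second-to-last letter 'v'. The one such stem in the data (bugolovw → bugolvwoth) deletes the last vowel and adds -oth (as does halokegv), so the same rule applies.
The other patterns: stems whose second-to-last letter is 'p' add the prefix fa-; stems whose second-to-last letter is 'b' add the prefix lu-; stems whose second-to-last letter is 'f' or 'h' add -ovi.
So gilpumevn → gilpumvnoth.

gilpumvnoth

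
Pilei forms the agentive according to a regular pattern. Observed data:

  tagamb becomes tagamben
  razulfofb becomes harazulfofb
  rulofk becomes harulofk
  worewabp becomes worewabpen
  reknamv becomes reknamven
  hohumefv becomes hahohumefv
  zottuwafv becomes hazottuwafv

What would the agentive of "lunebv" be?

lunebven

"lunebv" has second-to-last letter 'b'. The one such stem in the data (worewabp → worewabpen) adds -en, so the same rule applies.
So lunebv → lunebven.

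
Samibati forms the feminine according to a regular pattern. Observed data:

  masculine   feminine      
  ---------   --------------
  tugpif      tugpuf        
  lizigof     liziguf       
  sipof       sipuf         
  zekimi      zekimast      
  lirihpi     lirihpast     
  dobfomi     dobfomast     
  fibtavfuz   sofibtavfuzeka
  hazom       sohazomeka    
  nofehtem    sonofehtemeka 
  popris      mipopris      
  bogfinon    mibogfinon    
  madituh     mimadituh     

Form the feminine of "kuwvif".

kuwvuf

tugpif and zekimi both have last vowel 'i' yet inflect differently (tugpuf, zekimast), so the last vowel is not what conditions the rule; the final letter is.
"kuwvif" ends in -f. The stems ending in -f (tugpif → tugpuf, lizigof → liziguf, sipof → sipuf) change the last vowel to 'u'.
So kuwvif → kuwvuf.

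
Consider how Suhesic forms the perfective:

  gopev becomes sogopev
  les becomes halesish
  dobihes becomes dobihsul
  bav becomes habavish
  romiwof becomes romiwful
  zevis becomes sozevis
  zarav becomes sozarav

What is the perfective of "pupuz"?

"pupuz" has 2 vowels. The stems with 2 vowels (gopev → sogopev, zevis → sozevis, zarav → sozarav) add the prefix so-.
So pupuz → sopupuz.

sopupuz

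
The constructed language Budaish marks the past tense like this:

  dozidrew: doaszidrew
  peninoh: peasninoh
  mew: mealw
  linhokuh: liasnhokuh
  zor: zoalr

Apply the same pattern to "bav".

dozidrew and mew both end in -w yet inflect differently (doaszidrew, mealw), so the final letter is not what conditions the rule; the number of vowels is.
"bav" has 1 vowel. The stems with 1 vowel (zor → zoalr, mew → mealw) insert -al- after the first vowel.
The other pattern: stems with 3 vowels insert -as- after the first vowel.
So bav → baalv.

baalv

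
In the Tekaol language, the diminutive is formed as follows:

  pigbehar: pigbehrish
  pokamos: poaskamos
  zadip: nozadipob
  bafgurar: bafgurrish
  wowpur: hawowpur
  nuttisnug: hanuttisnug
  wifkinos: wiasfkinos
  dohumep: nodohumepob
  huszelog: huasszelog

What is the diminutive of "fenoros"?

feasnoros

"fenoros" has last vowel 'o'. The stems whose last vowel is 'o' (pokamos → poaskamos, huszelog → huasszelog, wifkinos → wiasfkinos) insert -as- after the first vowel.
The other patterns: stems whose last vowel is 'a' delete the last vowel and add -ish; stems whose last vowel is 'u' add the prefix ha-; stems whose last vowel is 'e' or 'i' add no- … -ob around the stem.
So fenoros → feasnoros.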